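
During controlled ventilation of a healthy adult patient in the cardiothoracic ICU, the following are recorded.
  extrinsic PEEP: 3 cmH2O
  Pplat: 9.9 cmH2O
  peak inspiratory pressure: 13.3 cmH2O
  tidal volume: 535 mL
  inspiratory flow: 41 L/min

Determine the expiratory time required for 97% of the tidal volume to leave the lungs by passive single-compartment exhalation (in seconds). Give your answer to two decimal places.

Flow: 41 L/min ÷ 60 = 0.6833 L/s.
R = (PIP − Pplat)/V̇ = (13.3 − 9.9) / 0.6833 = 3.4/0.6833 = 4.976 cmH2O·s/L.
C = Vt/(Pplat − PEEP) = 535.0 / (9.9 − 3) = 535.0/6.9 = 77.536 mL/cmH2O.
τ = R × C = 4.976 × 0.07754 L/cmH2O = 0.3858 s.
t = −τ·ln(1 − 0.97) = −0.3858·ln(0.03) = 1.353 s.

1.35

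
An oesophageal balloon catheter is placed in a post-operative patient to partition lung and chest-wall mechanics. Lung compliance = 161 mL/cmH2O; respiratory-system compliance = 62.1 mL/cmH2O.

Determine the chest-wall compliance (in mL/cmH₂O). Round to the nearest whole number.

101

1/Ccw = 1/Crs − 1/CL.
1/Ccw = 1/62.1 − 1/161 = 0.009892.
Ccw = 101.09 mL/cmH2O.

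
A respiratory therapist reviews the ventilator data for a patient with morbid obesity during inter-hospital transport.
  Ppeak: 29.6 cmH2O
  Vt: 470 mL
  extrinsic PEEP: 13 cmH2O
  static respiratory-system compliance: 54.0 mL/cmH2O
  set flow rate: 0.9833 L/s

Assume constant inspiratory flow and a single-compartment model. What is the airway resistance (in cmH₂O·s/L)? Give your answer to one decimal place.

8.0

Equation of motion (constant flow): PIP = Vt/C + R·V̇ + PEEP.
R·V̇ = PIP − Vt/C − PEEP = 29.6 − 470/54.0 − 13 = 29.6 − 8.704 − 13 = 7.896 cmH2O.
R = 7.896 / 0.9833 = 8.03 cmH2O·s/L.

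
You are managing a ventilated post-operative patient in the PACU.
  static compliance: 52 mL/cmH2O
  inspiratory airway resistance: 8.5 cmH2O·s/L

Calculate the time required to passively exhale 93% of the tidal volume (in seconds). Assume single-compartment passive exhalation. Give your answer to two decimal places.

τ = R × C = 8.5 × 52 mL/cmH2O = 8.5 × 0.052 L/cmH2O = 0.442 s.
Exhaled fraction f = 1 − e^(−t/τ) → t = −τ·ln(1 − f) = −0.442·ln(0.07) = 1.175 s.

1.18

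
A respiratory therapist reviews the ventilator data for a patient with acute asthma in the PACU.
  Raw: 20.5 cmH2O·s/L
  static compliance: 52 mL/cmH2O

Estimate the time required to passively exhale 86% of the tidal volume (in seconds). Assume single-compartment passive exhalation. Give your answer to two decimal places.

τ = R × C = 20.5 × 52 mL/cmH2O = 20.5 × 0.052 L/cmH2O = 1.066 s.
Exhaled fraction f = 1 − e^(−t/τ) → t = −τ·ln(1 − f) = −1.066·ln(0.14) = 2.096 s.

2.10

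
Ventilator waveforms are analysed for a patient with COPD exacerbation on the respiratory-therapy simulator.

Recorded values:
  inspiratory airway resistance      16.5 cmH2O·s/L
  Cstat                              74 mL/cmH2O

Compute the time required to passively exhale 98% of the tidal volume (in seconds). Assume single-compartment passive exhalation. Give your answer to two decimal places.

4.78

τ = R × C = 16.5 × 74 mL/cmH2O = 16.5 × 0.074 L/cmH2O = 1.221 s.
Exhaled fraction f = 1 − e^(−t/τ) → t = −τ·ln(1 − f) = −1.221·ln(0.02) = 4.777 s.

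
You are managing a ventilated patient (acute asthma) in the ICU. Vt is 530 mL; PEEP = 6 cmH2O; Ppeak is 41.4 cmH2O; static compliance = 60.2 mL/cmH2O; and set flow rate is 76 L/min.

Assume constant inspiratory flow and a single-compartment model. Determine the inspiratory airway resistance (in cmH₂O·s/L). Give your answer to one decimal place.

Flow: 76 L/min ÷ 60 = 1.2667 L/s.
Equation of motion (constant flow): PIP = Vt/C + R·V̇ + PEEP.
R·V̇ = PIP − Vt/C − PEEP = 41.4 − 530/60.2 − 6 = 41.4 − 8.804 − 6 = 26.596 cmH2O.
R = 26.596 / 1.2667 = 20.996 cmH2O·s/L.

21.0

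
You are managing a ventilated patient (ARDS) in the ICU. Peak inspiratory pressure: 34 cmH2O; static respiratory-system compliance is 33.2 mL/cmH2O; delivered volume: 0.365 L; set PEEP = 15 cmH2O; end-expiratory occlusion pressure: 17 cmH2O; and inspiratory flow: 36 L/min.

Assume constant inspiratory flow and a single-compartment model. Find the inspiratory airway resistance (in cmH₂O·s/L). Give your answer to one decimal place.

Flow: 36 L/min ÷ 60 = 0.6 L/s.
Total PEEP = 17 cmH2O (set 15 + intrinsic 2); this is the baseline alveolar pressure.
Equation of motion (constant flow): PIP = Vt/C + R·V̇ + PEEP.
R·V̇ = PIP − Vt/C − PEEP = 34 − 365/33.2 − 17 = 34 − 10.994 − 17 = 6.006 cmH2O.
R = 6.006 / 0.6 = 10.01 cmH2O·s/L.

10.0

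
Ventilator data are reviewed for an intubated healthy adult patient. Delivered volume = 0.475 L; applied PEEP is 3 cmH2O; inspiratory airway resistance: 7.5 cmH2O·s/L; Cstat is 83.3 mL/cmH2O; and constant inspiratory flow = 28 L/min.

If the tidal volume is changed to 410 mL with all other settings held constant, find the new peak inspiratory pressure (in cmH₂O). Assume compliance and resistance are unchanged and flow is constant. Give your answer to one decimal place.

Flow: 28 L/min ÷ 60 = 0.4667 L/s.
PIP = Vt/C + R·V̇ + PEEP (constant-flow equation of motion).
Only the elastic term changes: ΔPIP = ΔVt / C = (410 − 475) / 83.3 = -0.7803 cmH2O.
Original PIP = 475/83.3 + 7.5×0.4667 + 3 = 12.203 cmH2O; new PIP = 12.203 + (-0.7803) = 11.423 cmH2O.

11.4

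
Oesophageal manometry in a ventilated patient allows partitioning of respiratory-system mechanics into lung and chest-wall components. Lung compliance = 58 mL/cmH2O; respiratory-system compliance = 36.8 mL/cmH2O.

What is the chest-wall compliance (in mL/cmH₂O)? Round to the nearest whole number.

101

1/Ccw = 1/Crs − 1/CL.
1/Ccw = 1/36.8 − 1/58 = 0.009933.
Ccw = 100.67 mL/cmH2O.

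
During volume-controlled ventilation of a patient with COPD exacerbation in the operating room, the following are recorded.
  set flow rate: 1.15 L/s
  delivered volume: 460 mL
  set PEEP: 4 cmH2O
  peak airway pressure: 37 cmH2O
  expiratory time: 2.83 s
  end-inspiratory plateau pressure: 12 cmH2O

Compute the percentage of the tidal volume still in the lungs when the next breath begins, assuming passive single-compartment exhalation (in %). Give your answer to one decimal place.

R = (PIP − Pplat)/V̇ = (37 − 12) / 1.15 = 25.0/1.15 = 21.739 cmH2O·s/L.
C = Vt/(Pplat − PEEP) = 460.0 / (12 − 4) = 460.0/8.0 = 57.5 mL/cmH2O.
τ = R × C = 21.739 × 0.0575 L/cmH2O = 1.25 s.
Fraction remaining at end-expiration = e^(−Te/τ) = e^(−2.83/1.25) = 0.1039 → 10.39%.

10.4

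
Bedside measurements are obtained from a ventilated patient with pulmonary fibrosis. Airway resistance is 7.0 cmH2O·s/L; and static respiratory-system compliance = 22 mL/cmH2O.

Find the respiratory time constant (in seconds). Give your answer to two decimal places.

0.15

τ = R × C = 7.0 × 22 mL/cmH2O = 7.0 × 0.022 L/cmH2O = 0.154 s.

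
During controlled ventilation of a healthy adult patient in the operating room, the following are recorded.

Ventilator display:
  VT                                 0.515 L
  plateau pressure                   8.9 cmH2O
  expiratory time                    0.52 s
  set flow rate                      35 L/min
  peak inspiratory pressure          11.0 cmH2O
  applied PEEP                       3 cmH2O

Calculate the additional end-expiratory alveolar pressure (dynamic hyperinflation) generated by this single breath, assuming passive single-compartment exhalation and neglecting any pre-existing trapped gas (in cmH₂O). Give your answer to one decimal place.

1.1

Flow: 35 L/min ÷ 60 = 0.5833 L/s.
R = (PIP − Pplat)/V̇ = (11.0 − 8.9) / 0.5833 = 2.1/0.5833 = 3.6 cmH2O·s/L.
C = Vt/(Pplat − PEEP) = 515.0 / (8.9 − 3) = 515.0/5.9 = 87.288 mL/cmH2O.
τ = R × C = 3.6 × 0.08729 L/cmH2O = 0.3142 s.
Fraction remaining = e^(−Te/τ) = e^(−0.52/0.3142) = 0.1911; trapped volume = 515.0 × 0.1911 = 98.417 mL.
Additional alveolar pressure from trapping ≈ V_trapped / C = 98.417 / 87.288 = 1.127 cmH2O.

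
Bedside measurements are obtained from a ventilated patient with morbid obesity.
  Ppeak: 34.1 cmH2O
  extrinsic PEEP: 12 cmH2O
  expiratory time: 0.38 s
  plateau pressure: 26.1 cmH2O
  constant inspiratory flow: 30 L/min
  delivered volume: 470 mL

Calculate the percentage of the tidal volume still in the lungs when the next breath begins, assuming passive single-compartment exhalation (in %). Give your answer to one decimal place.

Flow: 30 L/min ÷ 60 = 0.5 L/s.
R = (PIP − Pplat)/V̇ = (34.1 − 26.1) / 0.5 = 8.0/0.5 = 16.0 cmH2O·s/L.
C = Vt/(Pplat − PEEP) = 470.0 / (26.1 − 12) = 470.0/14.1 = 33.333 mL/cmH2O.
τ = R × C = 16.0 × 0.03333 L/cmH2O = 0.5333 s.
Fraction remaining at end-expiration = e^(−Te/τ) = e^(−0.38/0.5333) = 0.4904 → 49.04%.

49.0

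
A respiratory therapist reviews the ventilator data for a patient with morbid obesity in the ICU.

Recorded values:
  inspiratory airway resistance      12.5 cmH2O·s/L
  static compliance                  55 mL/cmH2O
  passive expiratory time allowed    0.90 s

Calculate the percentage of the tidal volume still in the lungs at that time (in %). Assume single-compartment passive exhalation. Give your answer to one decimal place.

27.0

τ = R × C = 12.5 × 55 mL/cmH2O = 12.5 × 0.055 L/cmH2O = 0.6875 s.
Passive exhalation: V(t)/V₀ = e^(−t/τ) = e^(−0.90/0.6875) = 0.2701.
Fraction remaining = 0.2701 → 27.01%.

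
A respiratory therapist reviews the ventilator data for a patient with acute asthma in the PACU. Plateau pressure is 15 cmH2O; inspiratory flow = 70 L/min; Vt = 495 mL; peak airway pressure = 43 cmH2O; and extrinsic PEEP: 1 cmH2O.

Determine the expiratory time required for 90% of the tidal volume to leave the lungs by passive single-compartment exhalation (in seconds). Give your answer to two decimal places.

1.95

Flow: 70 L/min ÷ 60 = 1.1667 L/s.
R = (PIP − Pplat)/V̇ = (43 − 15) / 1.1667 = 28.0/1.1667 = 23.999 cmH2O·s/L.
C = Vt/(Pplat − PEEP) = 495.0 / (15 − 1) = 495.0/14.0 = 35.357 mL/cmH2O.
τ = R × C = 23.999 × 0.03536 L/cmH2O = 0.8486 s.
t = −τ·ln(1 − 0.90) = −0.8486·ln(0.1) = 1.954 s.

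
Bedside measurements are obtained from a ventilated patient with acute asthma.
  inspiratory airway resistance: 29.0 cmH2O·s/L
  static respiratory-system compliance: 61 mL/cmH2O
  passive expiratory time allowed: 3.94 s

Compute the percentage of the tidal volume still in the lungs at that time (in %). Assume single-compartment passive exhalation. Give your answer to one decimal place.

10.8

τ = R × C = 29.0 × 61 mL/cmH2O = 29.0 × 0.061 L/cmH2O = 1.769 s.
Passive exhalation: V(t)/V₀ = e^(−t/τ) = e^(−3.94/1.769) = 0.1078.
Fraction remaining = 0.1078 → 10.78%.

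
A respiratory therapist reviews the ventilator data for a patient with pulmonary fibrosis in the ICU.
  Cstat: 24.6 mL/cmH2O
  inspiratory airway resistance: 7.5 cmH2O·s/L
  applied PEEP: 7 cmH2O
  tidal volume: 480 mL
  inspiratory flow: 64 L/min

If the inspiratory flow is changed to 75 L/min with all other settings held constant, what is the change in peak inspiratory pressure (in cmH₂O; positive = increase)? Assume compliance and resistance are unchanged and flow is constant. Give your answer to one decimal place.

Flow: 64 L/min ÷ 60 = 1.0667 L/s.
New flow: 75 L/min ÷ 60 = 1.25 L/s.
PIP = Vt/C + R·V̇ + PEEP (constant-flow equation of motion).
Only the resistive term changes: ΔPIP = R × ΔV̇ = 7.5 × (1.25 − 1.0667) = 7.5 × 0.1833 = 1.375 cmH2O.

1.4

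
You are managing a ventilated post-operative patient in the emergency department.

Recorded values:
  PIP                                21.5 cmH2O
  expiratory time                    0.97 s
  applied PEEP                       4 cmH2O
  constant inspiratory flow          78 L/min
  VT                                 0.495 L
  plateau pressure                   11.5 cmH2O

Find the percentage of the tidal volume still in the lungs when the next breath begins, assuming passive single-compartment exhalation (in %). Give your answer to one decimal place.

14.8

Flow: 78 L/min ÷ 60 = 1.3 L/s.
R = (PIP − Pplat)/V̇ = (21.5 − 11.5) / 1.3 = 10.0/1.3 = 7.692 cmH2O·s/L.
C = Vt/(Pplat − PEEP) = 495.0 / (11.5 − 4) = 495.0/7.5 = 66.0 mL/cmH2O.
τ = R × C = 7.692 × 0.066 L/cmH2O = 0.5077 s.
Fraction remaining at end-expiration = e^(−Te/τ) = e^(−0.97/0.5077) = 0.148 → 14.8%.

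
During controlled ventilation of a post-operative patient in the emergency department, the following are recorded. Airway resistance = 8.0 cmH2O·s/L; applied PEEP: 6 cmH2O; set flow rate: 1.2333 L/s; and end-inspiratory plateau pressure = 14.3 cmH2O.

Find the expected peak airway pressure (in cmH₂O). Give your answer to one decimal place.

24.2

PIP = Pplat + Raw × flow = 14.3 + 8.0 × 1.2333 = 14.3 + 9.866 = 24.166 cmH2O.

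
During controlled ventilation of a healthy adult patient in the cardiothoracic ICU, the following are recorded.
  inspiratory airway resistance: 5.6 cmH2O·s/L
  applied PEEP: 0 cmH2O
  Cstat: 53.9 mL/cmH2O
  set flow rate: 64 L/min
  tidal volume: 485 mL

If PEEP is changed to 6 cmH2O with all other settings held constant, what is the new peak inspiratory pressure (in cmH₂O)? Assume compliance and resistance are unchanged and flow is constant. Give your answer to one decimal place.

Flow: 64 L/min ÷ 60 = 1.0667 L/s.
PIP = Vt/C + R·V̇ + PEEP (constant-flow equation of motion).
Only the baseline term changes: ΔPIP = ΔPEEP = 6 − 0 = 6.0 cmH2O.
Original PIP = 485/53.9 + 5.6×1.0667 + 0 = 14.972 cmH2O; new PIP = 14.972 + (6.0) = 20.972 cmH2O.

21.0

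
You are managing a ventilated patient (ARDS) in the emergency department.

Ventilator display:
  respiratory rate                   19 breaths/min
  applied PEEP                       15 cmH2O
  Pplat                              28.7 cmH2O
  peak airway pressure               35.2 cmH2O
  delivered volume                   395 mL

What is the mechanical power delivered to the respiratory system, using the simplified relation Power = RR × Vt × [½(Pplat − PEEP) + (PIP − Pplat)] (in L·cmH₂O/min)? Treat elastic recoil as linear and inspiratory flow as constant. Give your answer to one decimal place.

Per-breath work = Vt × [½(Pplat−PEEP) + (PIP−Pplat)] = 0.395 × [0.5×13.7 + 6.5] = 0.395 × 13.35 = 5.273 L·cmH2O.
Power = 19 × 5.273 = 100.19 L·cmH2O/min.

100.2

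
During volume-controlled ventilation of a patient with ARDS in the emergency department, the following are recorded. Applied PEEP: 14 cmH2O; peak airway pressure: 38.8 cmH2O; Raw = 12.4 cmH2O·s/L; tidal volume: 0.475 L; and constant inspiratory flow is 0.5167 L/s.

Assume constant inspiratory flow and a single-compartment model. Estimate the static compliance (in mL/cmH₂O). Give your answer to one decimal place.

25.8

Equation of motion (constant flow): PIP = Vt/C + R·V̇ + PEEP.
Vt/C = PIP − R·V̇ − PEEP = 38.8 − 12.4×0.5167 − 14 = 38.8 − 6.407 − 14 = 18.393 cmH2O.
C = Vt / 18.393 = 475 / 18.393 = 25.825 mL/cmH2O.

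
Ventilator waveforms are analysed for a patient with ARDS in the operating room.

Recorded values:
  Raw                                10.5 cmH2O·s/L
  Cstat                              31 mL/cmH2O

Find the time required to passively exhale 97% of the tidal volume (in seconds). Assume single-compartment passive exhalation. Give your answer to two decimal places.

1.14

τ = R × C = 10.5 × 31 mL/cmH2O = 10.5 × 0.031 L/cmH2O = 0.3255 s.
Exhaled fraction f = 1 − e^(−t/τ) → t = −τ·ln(1 − f) = −0.3255·ln(0.03) = 1.141 s.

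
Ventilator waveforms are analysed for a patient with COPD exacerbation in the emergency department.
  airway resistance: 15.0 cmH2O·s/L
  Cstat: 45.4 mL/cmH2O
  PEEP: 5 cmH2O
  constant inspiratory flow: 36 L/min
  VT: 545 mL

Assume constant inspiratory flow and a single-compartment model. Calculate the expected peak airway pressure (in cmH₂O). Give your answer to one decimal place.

Flow: 36 L/min ÷ 60 = 0.6 L/s.
Equation of motion (constant flow): PIP = Vt/C + R·V̇ + PEEP.
PIP = 545/45.4 + 15.0×0.6 + 5 = 12.004 + 9.0 + 5 = 26.004 cmH2O.

26.0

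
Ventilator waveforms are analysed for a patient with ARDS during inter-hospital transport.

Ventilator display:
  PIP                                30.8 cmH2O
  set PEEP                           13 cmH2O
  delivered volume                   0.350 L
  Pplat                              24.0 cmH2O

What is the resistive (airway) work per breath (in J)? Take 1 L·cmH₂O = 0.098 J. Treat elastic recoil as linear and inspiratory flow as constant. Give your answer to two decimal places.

With constant inspiratory flow the resistive pressure is constant at PIP − Pplat = 30.8 − 24.0 = 6.8 cmH2O, so resistive work = 6.8 × 0.350 = 2.38 L·cmH2O.
× 0.098 J/(L·cmH2O) → 0.2332 J.

0.23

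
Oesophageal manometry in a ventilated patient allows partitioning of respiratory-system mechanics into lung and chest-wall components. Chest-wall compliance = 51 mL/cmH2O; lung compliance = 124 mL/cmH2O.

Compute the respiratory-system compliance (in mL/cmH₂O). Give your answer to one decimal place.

Lung and chest wall are elastances in series: 1/Crs = 1/CL + 1/Ccw.
1/Crs = 1/124 + 1/51 = 0.02767.
Crs = 36.14 mL/cmH2O.

36.1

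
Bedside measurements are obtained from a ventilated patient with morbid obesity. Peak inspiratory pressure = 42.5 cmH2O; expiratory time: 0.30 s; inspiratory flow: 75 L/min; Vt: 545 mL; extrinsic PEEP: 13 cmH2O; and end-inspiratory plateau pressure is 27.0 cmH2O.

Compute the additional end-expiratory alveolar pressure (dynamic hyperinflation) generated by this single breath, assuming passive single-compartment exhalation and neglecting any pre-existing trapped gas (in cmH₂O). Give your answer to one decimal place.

Flow: 75 L/min ÷ 60 = 1.25 L/s.
R = (PIP − Pplat)/V̇ = (42.5 − 27.0) / 1.25 = 15.5/1.25 = 12.4 cmH2O·s/L.
C = Vt/(Pplat − PEEP) = 545.0 / (27.0 − 13) = 545.0/14.0 = 38.929 mL/cmH2O.
τ = R × C = 12.4 × 0.03893 L/cmH2O = 0.4827 s.
Fraction remaining = e^(−Te/τ) = e^(−0.30/0.4827) = 0.5371; trapped volume = 545.0 × 0.5371 = 292.72 mL.
Additional alveolar pressure from trapping ≈ V_trapped / C = 292.72 / 38.929 = 7.519 cmH2O.

7.5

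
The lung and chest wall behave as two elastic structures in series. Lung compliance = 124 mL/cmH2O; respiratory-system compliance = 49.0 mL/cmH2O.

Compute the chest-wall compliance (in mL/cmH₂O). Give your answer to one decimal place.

81.0

1/Ccw = 1/Crs − 1/CL.
1/Ccw = 1/49.0 − 1/124 = 0.01234.
Ccw = 81.037 mL/cmH2O.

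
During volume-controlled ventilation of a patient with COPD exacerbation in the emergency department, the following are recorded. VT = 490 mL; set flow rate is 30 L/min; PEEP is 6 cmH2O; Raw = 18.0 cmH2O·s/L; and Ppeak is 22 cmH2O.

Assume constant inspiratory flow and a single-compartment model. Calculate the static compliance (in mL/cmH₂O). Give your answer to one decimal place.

Flow: 30 L/min ÷ 60 = 0.5 L/s.
Equation of motion (constant flow): PIP = Vt/C + R·V̇ + PEEP.
Vt/C = PIP − R·V̇ − PEEP = 22 − 18.0×0.5 − 6 = 22 − 9.0 − 6 = 7.0 cmH2O.
C = Vt / 7.0 = 490 / 7.0 = 70.0 mL/cmH2O.

70.0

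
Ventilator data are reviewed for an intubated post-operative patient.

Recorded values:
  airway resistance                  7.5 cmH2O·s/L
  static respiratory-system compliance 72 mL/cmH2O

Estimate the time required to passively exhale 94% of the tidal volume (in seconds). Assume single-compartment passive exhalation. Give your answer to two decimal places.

τ = R × C = 7.5 × 72 mL/cmH2O = 7.5 × 0.072 L/cmH2O = 0.54 s.
Exhaled fraction f = 1 − e^(−t/τ) → t = −τ·ln(1 − f) = −0.54·ln(0.06) = 1.519 s.

1.52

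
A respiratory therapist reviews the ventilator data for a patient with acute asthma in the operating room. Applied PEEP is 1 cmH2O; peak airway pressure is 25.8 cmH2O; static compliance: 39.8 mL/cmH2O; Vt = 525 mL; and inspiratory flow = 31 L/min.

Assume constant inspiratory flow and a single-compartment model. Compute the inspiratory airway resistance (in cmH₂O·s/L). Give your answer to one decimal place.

22.5

Flow: 31 L/min ÷ 60 = 0.5167 L/s.
Equation of motion (constant flow): PIP = Vt/C + R·V̇ + PEEP.
R·V̇ = PIP − Vt/C − PEEP = 25.8 − 525/39.8 − 1 = 25.8 − 13.191 − 1 = 11.609 cmH2O.
R = 11.609 / 0.5167 = 22.468 cmH2O·s/L.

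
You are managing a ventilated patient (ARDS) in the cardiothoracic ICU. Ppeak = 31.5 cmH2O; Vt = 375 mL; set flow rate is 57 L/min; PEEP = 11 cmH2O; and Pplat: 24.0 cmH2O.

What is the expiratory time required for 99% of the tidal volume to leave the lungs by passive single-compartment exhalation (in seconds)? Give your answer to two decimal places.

Flow: 57 L/min ÷ 60 = 0.95 L/s.
R = (PIP − Pplat)/V̇ = (31.5 − 24.0) / 0.95 = 7.5/0.95 = 7.895 cmH2O·s/L.
C = Vt/(Pplat − PEEP) = 375.0 / (24.0 − 11) = 375.0/13.0 = 28.846 mL/cmH2O.
τ = R × C = 7.895 × 0.02885 L/cmH2O = 0.2278 s.
t = −τ·ln(1 − 0.99) = −0.2278·ln(0.01) = 1.049 s.

1.05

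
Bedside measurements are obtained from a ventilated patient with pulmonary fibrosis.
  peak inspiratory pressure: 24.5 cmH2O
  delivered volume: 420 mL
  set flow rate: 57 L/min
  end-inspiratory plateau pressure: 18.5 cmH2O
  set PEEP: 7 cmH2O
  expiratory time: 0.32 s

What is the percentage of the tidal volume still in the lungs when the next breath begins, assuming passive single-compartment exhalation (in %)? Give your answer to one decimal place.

Flow: 57 L/min ÷ 60 = 0.95 L/s.
R = (PIP − Pplat)/V̇ = (24.5 − 18.5) / 0.95 = 6.0/0.95 = 6.316 cmH2O·s/L.
C = Vt/(Pplat − PEEP) = 420.0 / (18.5 − 7) = 420.0/11.5 = 36.522 mL/cmH2O.
τ = R × C = 6.316 × 0.03652 L/cmH2O = 0.2307 s.
Fraction remaining at end-expiration = e^(−Te/τ) = e^(−0.32/0.2307) = 0.2498 → 24.98%.

25.0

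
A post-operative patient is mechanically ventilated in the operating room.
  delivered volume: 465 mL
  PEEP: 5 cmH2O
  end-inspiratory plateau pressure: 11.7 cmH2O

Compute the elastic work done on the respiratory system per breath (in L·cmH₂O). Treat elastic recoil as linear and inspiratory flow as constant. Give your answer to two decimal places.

Elastic work ≈ ½ × (Pplat − PEEP) × Vt = 0.5 × (11.7 − 5) × 0.465 L = 0.5 × 6.7 × 0.465 = 1.558 L·cmH2O.

1.56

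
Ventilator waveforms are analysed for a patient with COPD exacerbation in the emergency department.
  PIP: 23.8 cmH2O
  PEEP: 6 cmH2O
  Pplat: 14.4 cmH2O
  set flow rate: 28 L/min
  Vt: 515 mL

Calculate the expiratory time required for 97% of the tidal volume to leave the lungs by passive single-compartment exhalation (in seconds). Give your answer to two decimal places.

Flow: 28 L/min ÷ 60 = 0.4667 L/s.
R = (PIP − Pplat)/V̇ = (23.8 − 14.4) / 0.4667 = 9.4/0.4667 = 20.141 cmH2O·s/L.
C = Vt/(Pplat − PEEP) = 515.0 / (14.4 − 6) = 515.0/8.4 = 61.31 mL/cmH2O.
τ = R × C = 20.141 × 0.06131 L/cmH2O = 1.235 s.
t = −τ·ln(1 − 0.97) = −1.235·ln(0.03) = 4.331 s.

4.33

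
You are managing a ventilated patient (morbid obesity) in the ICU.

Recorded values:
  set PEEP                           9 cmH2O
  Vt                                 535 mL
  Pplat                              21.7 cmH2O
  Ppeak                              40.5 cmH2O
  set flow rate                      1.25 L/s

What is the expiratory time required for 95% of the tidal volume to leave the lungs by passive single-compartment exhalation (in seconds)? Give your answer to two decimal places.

1.90

R = (PIP − Pplat)/V̇ = (40.5 − 21.7) / 1.25 = 18.8/1.25 = 15.04 cmH2O·s/L.
C = Vt/(Pplat − PEEP) = 535.0 / (21.7 − 9) = 535.0/12.7 = 42.126 mL/cmH2O.
τ = R × C = 15.04 × 0.04213 L/cmH2O = 0.6336 s.
t = −τ·ln(1 − 0.95) = −0.6336·ln(0.05) = 1.898 s.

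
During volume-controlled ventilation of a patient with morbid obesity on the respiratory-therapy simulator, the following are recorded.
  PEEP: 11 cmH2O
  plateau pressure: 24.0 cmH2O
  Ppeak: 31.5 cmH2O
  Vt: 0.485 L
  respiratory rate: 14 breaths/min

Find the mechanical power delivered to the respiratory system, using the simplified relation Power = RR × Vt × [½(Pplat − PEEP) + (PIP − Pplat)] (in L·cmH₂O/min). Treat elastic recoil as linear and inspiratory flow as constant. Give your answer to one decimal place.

Per-breath work = Vt × [½(Pplat−PEEP) + (PIP−Pplat)] = 0.485 × [0.5×13.0 + 7.5] = 0.485 × 14.0 = 6.79 L·cmH2O.
Power = 14 × 6.79 = 95.06 L·cmH2O/min.

95.1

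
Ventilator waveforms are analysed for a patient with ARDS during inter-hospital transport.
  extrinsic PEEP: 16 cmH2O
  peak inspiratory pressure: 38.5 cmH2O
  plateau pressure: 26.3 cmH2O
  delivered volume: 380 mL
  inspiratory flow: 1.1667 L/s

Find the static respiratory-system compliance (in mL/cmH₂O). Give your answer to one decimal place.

Cstat = Vt / (Pplat − PEEP) = 380 / (26.3 − 16) = 380 / 10.3 = 36.893 mL/cmH2O.

36.9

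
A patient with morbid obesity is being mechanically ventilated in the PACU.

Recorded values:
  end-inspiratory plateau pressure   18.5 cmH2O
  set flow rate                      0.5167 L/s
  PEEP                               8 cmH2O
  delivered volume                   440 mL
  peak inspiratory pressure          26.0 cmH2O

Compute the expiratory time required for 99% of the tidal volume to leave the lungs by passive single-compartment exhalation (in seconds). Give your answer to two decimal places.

R = (PIP − Pplat)/V̇ = (26.0 − 18.5) / 0.5167 = 7.5/0.5167 = 14.515 cmH2O·s/L.
C = Vt/(Pplat − PEEP) = 440.0 / (18.5 − 8) = 440.0/10.5 = 41.905 mL/cmH2O.
τ = R × C = 14.515 × 0.04191 L/cmH2O = 0.6083 s.
t = −τ·ln(1 − 0.99) = −0.6083·ln(0.01) = 2.801 s.

2.80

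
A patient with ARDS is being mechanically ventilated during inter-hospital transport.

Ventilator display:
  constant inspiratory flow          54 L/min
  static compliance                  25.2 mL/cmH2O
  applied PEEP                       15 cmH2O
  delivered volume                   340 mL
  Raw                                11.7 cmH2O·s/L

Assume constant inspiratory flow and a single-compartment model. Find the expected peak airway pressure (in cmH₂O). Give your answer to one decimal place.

Flow: 54 L/min ÷ 60 = 0.9 L/s.
Equation of motion (constant flow): PIP = Vt/C + R·V̇ + PEEP.
PIP = 340/25.2 + 11.7×0.9 + 15 = 13.492 + 10.53 + 15 = 39.022 cmH2O.

39.0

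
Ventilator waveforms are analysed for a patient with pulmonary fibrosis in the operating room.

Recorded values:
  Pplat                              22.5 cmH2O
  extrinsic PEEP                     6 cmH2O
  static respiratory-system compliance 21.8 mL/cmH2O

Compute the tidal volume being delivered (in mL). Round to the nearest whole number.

360

Vt = Cstat × (Pplat − PEEP) = 21.8 × (22.5 − 6) = 21.8 × 16.5 = 359.7 mL.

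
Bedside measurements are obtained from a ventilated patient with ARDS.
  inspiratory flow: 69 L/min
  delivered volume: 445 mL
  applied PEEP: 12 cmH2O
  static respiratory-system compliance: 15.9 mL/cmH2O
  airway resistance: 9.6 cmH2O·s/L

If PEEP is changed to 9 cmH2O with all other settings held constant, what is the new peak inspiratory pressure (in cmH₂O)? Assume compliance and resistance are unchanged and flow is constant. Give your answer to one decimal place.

48.0

Flow: 69 L/min ÷ 60 = 1.15 L/s.
PIP = Vt/C + R·V̇ + PEEP (constant-flow equation of motion).
Only the baseline term changes: ΔPIP = ΔPEEP = 9 − 12 = -3.0 cmH2O.
Original PIP = 445/15.9 + 9.6×1.15 + 12 = 51.027 cmH2O; new PIP = 51.027 + (-3.0) = 48.027 cmH2O.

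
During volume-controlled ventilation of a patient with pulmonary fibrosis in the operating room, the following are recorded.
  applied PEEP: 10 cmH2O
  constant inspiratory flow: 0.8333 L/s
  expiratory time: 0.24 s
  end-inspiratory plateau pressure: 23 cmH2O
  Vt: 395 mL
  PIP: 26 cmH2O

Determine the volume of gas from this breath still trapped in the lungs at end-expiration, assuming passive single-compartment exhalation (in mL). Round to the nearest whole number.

44

R = (PIP − Pplat)/V̇ = (26 − 23) / 0.8333 = 3.0/0.8333 = 3.6 cmH2O·s/L.
C = Vt/(Pplat − PEEP) = 395.0 / (23 − 10) = 395.0/13.0 = 30.385 mL/cmH2O.
τ = R × C = 3.6 × 0.03039 L/cmH2O = 0.1094 s.
Fraction remaining = e^(−Te/τ) = e^(−0.24/0.1094) = 0.1115.
Trapped volume = 395.0 × 0.1115 = 44.043 mL.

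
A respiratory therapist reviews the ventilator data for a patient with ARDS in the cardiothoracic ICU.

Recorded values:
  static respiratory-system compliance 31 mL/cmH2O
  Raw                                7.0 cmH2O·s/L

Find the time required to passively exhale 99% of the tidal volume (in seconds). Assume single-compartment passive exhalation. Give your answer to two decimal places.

τ = R × C = 7.0 × 31 mL/cmH2O = 7.0 × 0.031 L/cmH2O = 0.217 s.
Exhaled fraction f = 1 − e^(−t/τ) → t = −τ·ln(1 − f) = −0.217·ln(0.01) = 0.9993 s.

1.00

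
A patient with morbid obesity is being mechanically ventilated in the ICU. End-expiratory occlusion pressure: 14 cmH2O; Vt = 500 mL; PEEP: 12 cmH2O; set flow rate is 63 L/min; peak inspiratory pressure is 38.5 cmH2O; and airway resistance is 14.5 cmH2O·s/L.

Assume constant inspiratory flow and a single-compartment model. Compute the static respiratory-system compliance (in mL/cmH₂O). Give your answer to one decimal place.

Flow: 63 L/min ÷ 60 = 1.05 L/s.
Total PEEP = 14 cmH2O (set 12 + intrinsic 2); this is the baseline alveolar pressure.
Equation of motion (constant flow): PIP = Vt/C + R·V̇ + PEEP.
Vt/C = PIP − R·V̇ − PEEP = 38.5 − 14.5×1.05 − 14 = 38.5 − 15.225 − 14 = 9.275 cmH2O.
C = Vt / 9.275 = 500 / 9.275 = 53.908 mL/cmH2O.

53.9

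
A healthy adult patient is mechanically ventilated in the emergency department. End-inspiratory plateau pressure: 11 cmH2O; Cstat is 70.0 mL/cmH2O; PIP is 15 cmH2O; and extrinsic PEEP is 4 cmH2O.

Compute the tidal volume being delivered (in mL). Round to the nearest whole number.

490

Vt = Cstat × (Pplat − PEEP) = 70.0 × (11 − 4) = 70.0 × 7.0 = 490.0 mL.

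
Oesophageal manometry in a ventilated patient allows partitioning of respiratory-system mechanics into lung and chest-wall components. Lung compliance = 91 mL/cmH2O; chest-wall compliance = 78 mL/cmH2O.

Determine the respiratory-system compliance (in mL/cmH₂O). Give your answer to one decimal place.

Lung and chest wall are elastances in series: 1/Crs = 1/CL + 1/Ccw.
1/Crs = 1/91 + 1/78 = 0.02381.
Crs = 41.999 mL/cmH2O.

42.0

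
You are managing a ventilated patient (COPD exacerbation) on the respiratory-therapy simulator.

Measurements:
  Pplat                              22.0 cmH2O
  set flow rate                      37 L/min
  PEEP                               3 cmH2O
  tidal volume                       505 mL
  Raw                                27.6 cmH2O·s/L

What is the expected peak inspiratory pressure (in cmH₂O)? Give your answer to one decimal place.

Flow: 37 L/min ÷ 60 = 0.6167 L/s.
PIP = Pplat + Raw × flow = 22.0 + 27.6 × 0.6167 = 22.0 + 17.021 = 39.021 cmH2O.

39.0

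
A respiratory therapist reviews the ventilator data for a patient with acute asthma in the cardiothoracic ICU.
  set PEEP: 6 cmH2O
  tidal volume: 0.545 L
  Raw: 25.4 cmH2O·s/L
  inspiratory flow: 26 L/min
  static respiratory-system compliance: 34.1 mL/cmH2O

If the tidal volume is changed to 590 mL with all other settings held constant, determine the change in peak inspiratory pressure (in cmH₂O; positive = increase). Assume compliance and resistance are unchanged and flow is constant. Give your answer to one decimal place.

PIP = Vt/C + R·V̇ + PEEP (constant-flow equation of motion).
Only the elastic term changes: ΔPIP = ΔVt / C = (590 − 545) / 34.1 = 1.32 cmH2O.

1.3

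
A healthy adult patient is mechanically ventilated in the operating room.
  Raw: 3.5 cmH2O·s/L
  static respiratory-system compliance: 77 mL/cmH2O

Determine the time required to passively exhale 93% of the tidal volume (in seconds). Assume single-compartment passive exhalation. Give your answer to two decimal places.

0.72

τ = R × C = 3.5 × 77 mL/cmH2O = 3.5 × 0.077 L/cmH2O = 0.2695 s.
Exhaled fraction f = 1 − e^(−t/τ) → t = −τ·ln(1 − f) = −0.2695·ln(0.07) = 0.7167 s.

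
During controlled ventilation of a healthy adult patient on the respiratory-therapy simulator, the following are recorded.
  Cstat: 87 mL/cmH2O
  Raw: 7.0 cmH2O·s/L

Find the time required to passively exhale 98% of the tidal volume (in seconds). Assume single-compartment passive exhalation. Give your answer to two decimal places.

2.38

τ = R × C = 7.0 × 87 mL/cmH2O = 7.0 × 0.087 L/cmH2O = 0.609 s.
Exhaled fraction f = 1 − e^(−t/τ) → t = −τ·ln(1 − f) = −0.609·ln(0.02) = 2.382 s.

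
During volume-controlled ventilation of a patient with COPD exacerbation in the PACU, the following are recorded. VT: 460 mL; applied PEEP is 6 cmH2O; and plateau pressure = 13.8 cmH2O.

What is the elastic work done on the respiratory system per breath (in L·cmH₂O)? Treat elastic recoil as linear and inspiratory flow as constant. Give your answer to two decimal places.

1.79

Elastic work ≈ ½ × (Pplat − PEEP) × Vt = 0.5 × (13.8 − 6) × 0.460 L = 0.5 × 7.8 × 0.460 = 1.794 L·cmH2O.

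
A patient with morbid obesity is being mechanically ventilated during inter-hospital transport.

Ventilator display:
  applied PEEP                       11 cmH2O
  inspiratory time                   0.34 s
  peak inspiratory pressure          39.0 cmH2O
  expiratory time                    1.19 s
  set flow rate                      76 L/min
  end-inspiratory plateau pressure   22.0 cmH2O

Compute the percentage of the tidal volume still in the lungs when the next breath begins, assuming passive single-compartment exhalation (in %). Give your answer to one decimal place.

Flow: 76 L/min ÷ 60 = 1.2667 L/s.
Vt = flow × Ti = 1.2667 L/s × 0.34 s × 1000 mL/L = 430.68 mL.
R = (PIP − Pplat)/V̇ = (39.0 − 22.0) / 1.2667 = 17.0/1.2667 = 13.421 cmH2O·s/L.
C = Vt/(Pplat − PEEP) = 430.68 / (22.0 − 11) = 430.68/11.0 = 39.153 mL/cmH2O.
τ = R × C = 13.421 × 0.03915 L/cmH2O = 0.5254 s.
Fraction remaining at end-expiration = e^(−Te/τ) = e^(−1.19/0.5254) = 0.1038 → 10.38%.

10.4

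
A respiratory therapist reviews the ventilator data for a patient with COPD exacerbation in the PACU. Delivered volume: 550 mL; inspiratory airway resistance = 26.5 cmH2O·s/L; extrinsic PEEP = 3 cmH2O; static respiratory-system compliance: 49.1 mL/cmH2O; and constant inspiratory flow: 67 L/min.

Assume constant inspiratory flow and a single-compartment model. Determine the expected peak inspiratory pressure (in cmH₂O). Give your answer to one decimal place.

43.8

Flow: 67 L/min ÷ 60 = 1.1167 L/s.
Equation of motion (constant flow): PIP = Vt/C + R·V̇ + PEEP.
PIP = 550/49.1 + 26.5×1.1167 + 3 = 11.202 + 29.593 + 3 = 43.795 cmH2O.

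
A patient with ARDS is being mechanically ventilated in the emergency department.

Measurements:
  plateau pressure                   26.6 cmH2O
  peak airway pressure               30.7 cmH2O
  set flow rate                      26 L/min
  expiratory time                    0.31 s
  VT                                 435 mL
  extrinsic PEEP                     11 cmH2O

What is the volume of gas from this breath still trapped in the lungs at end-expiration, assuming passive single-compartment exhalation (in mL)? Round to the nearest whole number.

134

Flow: 26 L/min ÷ 60 = 0.4333 L/s.
R = (PIP − Pplat)/V̇ = (30.7 − 26.6) / 0.4333 = 4.1/0.4333 = 9.462 cmH2O·s/L.
C = Vt/(Pplat − PEEP) = 435.0 / (26.6 − 11) = 435.0/15.6 = 27.885 mL/cmH2O.
τ = R × C = 9.462 × 0.02789 L/cmH2O = 0.2639 s.
Fraction remaining = e^(−Te/τ) = e^(−0.31/0.2639) = 0.3089.
Trapped volume = 435.0 × 0.3089 = 134.37 mL.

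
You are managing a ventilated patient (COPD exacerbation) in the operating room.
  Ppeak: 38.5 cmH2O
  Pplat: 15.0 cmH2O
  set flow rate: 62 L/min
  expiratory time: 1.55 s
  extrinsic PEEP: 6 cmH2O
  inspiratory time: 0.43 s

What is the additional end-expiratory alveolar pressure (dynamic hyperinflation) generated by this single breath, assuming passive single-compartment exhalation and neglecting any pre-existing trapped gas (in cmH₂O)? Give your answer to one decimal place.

2.3

Flow: 62 L/min ÷ 60 = 1.0333 L/s.
Vt = flow × Ti = 1.0333 L/s × 0.43 s × 1000 mL/L = 444.32 mL.
R = (PIP − Pplat)/V̇ = (38.5 − 15.0) / 1.0333 = 23.5/1.0333 = 22.743 cmH2O·s/L.
C = Vt/(Pplat − PEEP) = 444.32 / (15.0 − 6) = 444.32/9.0 = 49.369 mL/cmH2O.
τ = R × C = 22.743 × 0.04937 L/cmH2O = 1.123 s.
Fraction remaining = e^(−Te/τ) = e^(−1.55/1.123) = 0.2515; trapped volume = 444.32 × 0.2515 = 111.75 mL.
Additional alveolar pressure from trapping ≈ V_trapped / C = 111.75 / 49.369 = 2.264 cmH2O.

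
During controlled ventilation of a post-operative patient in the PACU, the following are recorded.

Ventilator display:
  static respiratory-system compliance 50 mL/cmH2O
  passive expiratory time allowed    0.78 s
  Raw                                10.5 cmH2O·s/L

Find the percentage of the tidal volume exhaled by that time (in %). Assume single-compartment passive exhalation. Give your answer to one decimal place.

τ = R × C = 10.5 × 50 mL/cmH2O = 10.5 × 0.050 L/cmH2O = 0.525 s.
Passive exhalation: V(t)/V₀ = e^(−t/τ) = e^(−0.78/0.525) = 0.2263.
Fraction exhaled = 1 − 0.2263 = 0.7737 → 77.37%.

77.4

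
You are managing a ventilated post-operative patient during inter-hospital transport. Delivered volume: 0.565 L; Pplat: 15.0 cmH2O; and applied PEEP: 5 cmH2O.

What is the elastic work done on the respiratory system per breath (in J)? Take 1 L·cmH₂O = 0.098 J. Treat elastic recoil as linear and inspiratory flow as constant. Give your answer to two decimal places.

0.28

Elastic work ≈ ½ × (Pplat − PEEP) × Vt = 0.5 × (15.0 − 5) × 0.565 L = 0.5 × 10.0 × 0.565 = 2.825 L·cmH2O.
× 0.098 J/(L·cmH2O) → 0.2769 J.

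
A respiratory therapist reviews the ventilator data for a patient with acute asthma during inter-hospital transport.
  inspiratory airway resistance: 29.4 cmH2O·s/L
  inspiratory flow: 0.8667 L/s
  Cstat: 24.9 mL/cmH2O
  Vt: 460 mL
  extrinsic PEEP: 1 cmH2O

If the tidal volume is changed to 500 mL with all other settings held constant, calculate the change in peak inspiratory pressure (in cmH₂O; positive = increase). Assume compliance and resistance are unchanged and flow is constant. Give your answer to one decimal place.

1.6

PIP = Vt/C + R·V̇ + PEEP (constant-flow equation of motion).
Only the elastic term changes: ΔPIP = ΔVt / C = (500 − 460) / 24.9 = 1.606 cmH2O.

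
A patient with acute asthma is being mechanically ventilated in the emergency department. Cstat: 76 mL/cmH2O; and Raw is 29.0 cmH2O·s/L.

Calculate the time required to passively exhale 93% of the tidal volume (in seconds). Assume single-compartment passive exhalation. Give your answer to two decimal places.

τ = R × C = 29.0 × 76 mL/cmH2O = 29.0 × 0.076 L/cmH2O = 2.204 s.
Exhaled fraction f = 1 − e^(−t/τ) → t = −τ·ln(1 − f) = −2.204·ln(0.07) = 5.861 s.

5.86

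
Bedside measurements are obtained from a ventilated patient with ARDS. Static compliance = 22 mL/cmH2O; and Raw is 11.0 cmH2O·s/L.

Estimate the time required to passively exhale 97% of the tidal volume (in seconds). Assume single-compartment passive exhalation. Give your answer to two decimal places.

0.85

τ = R × C = 11.0 × 22 mL/cmH2O = 11.0 × 0.022 L/cmH2O = 0.242 s.
Exhaled fraction f = 1 − e^(−t/τ) → t = −τ·ln(1 − f) = −0.242·ln(0.03) = 0.8486 s.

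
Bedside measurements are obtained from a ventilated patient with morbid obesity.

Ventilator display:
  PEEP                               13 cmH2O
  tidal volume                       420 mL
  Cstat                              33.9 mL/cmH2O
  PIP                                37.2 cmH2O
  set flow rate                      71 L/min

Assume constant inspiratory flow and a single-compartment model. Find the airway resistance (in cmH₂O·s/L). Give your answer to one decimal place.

10.0

Flow: 71 L/min ÷ 60 = 1.1833 L/s.
Equation of motion (constant flow): PIP = Vt/C + R·V̇ + PEEP.
R·V̇ = PIP − Vt/C − PEEP = 37.2 − 420/33.9 − 13 = 37.2 − 12.389 − 13 = 11.811 cmH2O.
R = 11.811 / 1.1833 = 9.981 cmH2O·s/L.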